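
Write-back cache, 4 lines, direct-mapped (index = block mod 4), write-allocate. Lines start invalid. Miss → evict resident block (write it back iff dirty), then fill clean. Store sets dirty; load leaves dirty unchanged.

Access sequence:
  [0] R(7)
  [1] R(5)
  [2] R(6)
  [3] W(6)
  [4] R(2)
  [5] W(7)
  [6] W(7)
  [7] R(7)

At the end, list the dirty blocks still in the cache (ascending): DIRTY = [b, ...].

DIRTY = [7]

0: R B7 → L3 miss [-]
1: R B5 → L1 miss [-]
2: R B6 → L2 miss [-]
3: W B6 → L2 hit [D]
4: R B2 → L2 miss wb→B6 [-]
5: W B7 → L3 hit [D]
6: W B7 → L3 hit [D]
7: R B7 → L3 hit [D]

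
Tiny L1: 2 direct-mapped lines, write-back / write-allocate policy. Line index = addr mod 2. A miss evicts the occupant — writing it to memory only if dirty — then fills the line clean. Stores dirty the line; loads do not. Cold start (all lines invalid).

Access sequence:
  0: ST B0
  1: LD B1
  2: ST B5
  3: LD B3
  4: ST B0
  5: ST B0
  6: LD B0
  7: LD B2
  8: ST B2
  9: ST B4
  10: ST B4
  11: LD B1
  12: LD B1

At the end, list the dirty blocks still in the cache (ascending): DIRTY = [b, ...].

DIRTY = [4]

0: W B0 → L0 miss [D]
1: R B1 → L1 miss [-]
2: W B5 → L1 miss [D]
3: R B3 → L1 miss wb→B5 [-]
4: W B0 → L0 hit [D]
5: W B0 → L0 hit [D]
6: R B0 → L0 hit [D]
7: R B2 → L0 miss wb→B0 [-]
8: W B2 → L0 hit [D]
9: W B4 → L0 miss wb→B2 [D]
10: W B4 → L0 hit [D]
11: R B1 → L1 miss [-]
12: R B1 → L1 hit [-]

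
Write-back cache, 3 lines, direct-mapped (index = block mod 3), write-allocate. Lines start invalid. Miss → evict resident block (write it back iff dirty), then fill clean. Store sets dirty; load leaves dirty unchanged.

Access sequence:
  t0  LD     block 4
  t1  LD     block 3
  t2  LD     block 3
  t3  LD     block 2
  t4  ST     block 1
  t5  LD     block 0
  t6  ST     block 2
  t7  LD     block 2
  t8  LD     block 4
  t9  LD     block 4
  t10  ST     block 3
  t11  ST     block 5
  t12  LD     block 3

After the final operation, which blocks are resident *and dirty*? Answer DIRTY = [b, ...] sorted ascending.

DIRTY = [3, 5]

0: R B4 -> L1 miss  d=-]
1: R B3 -> L0 miss  d=-]
2: R B3 -> L0 hit  d=-]
3: R B2 -> L2 miss  d=-]
4: W B1 -> L1 miss  d=D]
5: R B0 -> L0 miss  d=-]
6: W B2 -> L2 hit  d=D]
7: R B2 -> L2 hit  d=D]
8: R B4 -> L1 miss wb->B1  d=-]
9: R B4 -> L1 hit  d=-]
10: W B3 -> L0 miss  d=D]
11: W B5 -> L2 miss wb->B2  d=D]
12: R B3 -> L0 hit  d=D]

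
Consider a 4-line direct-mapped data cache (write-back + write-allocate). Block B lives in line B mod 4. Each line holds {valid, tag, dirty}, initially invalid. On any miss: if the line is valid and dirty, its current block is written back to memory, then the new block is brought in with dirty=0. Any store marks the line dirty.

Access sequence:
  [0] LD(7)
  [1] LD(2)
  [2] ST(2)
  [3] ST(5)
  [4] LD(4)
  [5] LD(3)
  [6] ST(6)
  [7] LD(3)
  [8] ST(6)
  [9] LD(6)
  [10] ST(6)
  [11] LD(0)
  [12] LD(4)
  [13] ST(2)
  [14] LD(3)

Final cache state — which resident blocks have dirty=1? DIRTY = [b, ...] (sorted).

DIRTY = [2, 5]

  0 | R B7 → L3 miss [-]
  1 | R B2 → L2 miss [-]
  2 | W B2 → L2 hit [D]
  3 | W B5 → L1 miss [D]
  4 | R B4 → L0 miss [-]
  5 | R B3 → L3 miss [-]
  6 | W B6 → L2 miss wb→B2 [D]
  7 | R B3 → L3 hit [-]
  8 | W B6 → L2 hit [D]
  9 | R B6 → L2 hit [D]
  10 | W B6 → L2 hit [D]
  11 | R B0 → L0 miss [-]
  12 | R B4 → L0 miss [-]
  13 | W B2 → L2 miss wb→B6 [D]
  14 | R B3 → L3 hit [-]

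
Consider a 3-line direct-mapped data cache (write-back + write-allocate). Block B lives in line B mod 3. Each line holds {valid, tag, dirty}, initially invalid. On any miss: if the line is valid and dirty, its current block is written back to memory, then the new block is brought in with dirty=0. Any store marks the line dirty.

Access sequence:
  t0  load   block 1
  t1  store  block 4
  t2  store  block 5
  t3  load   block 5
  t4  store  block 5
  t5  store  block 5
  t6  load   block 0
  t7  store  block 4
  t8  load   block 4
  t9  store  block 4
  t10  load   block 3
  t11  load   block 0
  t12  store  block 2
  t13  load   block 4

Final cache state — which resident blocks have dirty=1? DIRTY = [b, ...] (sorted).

DIRTY = [2, 4]

0: R B1 → L1 miss [-]
1: W B4 → L1 miss [D]
2: W B5 → L2 miss [D]
3: R B5 → L2 hit [D]
4: W B5 → L2 hit [D]
5: W B5 → L2 hit [D]
6: R B0 → L0 miss [-]
7: W B4 → L1 hit [D]
8: R B4 → L1 hit [D]
9: W B4 → L1 hit [D]
10: R B3 → L0 miss [-]
11: R B0 → L0 miss [-]
12: W B2 → L2 miss wb→B5 [D]
13: R B4 → L1 hit [D]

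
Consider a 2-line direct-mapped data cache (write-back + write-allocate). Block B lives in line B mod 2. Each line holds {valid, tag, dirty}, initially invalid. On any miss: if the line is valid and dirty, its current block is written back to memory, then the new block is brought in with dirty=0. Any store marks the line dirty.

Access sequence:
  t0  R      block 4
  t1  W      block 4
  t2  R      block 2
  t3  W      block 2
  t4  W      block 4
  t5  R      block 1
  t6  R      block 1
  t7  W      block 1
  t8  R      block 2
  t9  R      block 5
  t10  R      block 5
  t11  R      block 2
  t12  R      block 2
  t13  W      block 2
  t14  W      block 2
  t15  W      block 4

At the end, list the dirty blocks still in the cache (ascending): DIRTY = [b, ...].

0: R B4 -> L0 miss  d=-]
1: W B4 -> L0 hit  d=D]
2: R B2 -> L0 miss wb->B4  d=-]
3: W B2 -> L0 hit  d=D]
4: W B4 -> L0 miss wb->B2  d=D]
5: R B1 -> L1 miss  d=-]
6: R B1 -> L1 hit  d=-]
7: W B1 -> L1 hit  d=D]
8: R B2 -> L0 miss wb->B4  d=-]
9: R B5 -> L1 miss wb->B1  d=-]
10: R B5 -> L1 hit  d=-]
11: R B2 -> L0 hit  d=-]
12: R B2 -> L0 hit  d=-]
13: W B2 -> L0 hit  d=D]
14: W B2 -> L0 hit  d=D]
15: W B4 -> L0 miss wb->B2  d=D]

DIRTY = [4]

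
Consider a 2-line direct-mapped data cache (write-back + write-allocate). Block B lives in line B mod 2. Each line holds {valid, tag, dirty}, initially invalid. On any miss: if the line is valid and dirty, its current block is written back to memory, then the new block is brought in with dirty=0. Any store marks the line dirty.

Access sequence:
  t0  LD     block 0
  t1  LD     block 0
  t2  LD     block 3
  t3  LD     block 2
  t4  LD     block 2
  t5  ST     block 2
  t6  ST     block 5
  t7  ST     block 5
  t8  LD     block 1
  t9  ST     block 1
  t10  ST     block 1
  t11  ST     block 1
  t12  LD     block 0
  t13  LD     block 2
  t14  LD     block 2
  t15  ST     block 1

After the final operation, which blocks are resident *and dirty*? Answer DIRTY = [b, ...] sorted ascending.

0: R B0 -> L0 miss  d=-]
1: R B0 -> L0 hit  d=-]
2: R B3 -> L1 miss  d=-]
3: R B2 -> L0 miss  d=-]
4: R B2 -> L0 hit  d=-]
5: W B2 -> L0 hit  d=D]
6: W B5 -> L1 miss  d=D]
7: W B5 -> L1 hit  d=D]
8: R B1 -> L1 miss wb->B5  d=-]
9: W B1 -> L1 hit  d=D]
10: W B1 -> L1 hit  d=D]
11: W B1 -> L1 hit  d=D]
12: R B0 -> L0 miss wb->B2  d=-]
13: R B2 -> L0 miss  d=-]
14: R B2 -> L0 hit  d=-]
15: W B1 -> L1 hit  d=D]

DIRTY = [1]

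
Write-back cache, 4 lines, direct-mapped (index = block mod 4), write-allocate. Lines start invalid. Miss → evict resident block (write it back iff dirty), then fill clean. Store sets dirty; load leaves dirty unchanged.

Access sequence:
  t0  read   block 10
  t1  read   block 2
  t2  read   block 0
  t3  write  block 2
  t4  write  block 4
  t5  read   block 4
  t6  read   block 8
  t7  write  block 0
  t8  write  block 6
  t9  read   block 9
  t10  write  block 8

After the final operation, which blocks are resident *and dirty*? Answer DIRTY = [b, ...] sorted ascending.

DIRTY = [6, 8]

  0 | R B10 → L2 miss [-]
  1 | R B2 → L2 miss [-]
  2 | R B0 → L0 miss [-]
  3 | W B2 → L2 hit [D]
  4 | W B4 → L0 miss [D]
  5 | R B4 → L0 hit [D]
  6 | R B8 → L0 miss wb→B4 [-]
  7 | W B0 → L0 miss [D]
  8 | W B6 → L2 miss wb→B2 [D]
  9 | R B9 → L1 miss [-]
  10 | W B8 → L0 miss wb→B0 [D]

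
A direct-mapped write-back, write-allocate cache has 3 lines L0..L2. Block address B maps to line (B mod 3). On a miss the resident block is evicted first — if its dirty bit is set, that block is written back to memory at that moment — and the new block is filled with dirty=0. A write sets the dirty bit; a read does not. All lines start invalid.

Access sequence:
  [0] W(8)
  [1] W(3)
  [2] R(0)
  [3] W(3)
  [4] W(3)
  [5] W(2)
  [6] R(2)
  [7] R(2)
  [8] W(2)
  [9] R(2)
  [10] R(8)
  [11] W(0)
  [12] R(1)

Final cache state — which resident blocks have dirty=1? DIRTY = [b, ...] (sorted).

DIRTY = [0]

  0 | W B8 → L2 miss [D]
  1 | W B3 → L0 miss [D]
  2 | R B0 → L0 miss wb→B3 [-]
  3 | W B3 → L0 miss [D]
  4 | W B3 → L0 hit [D]
  5 | W B2 → L2 miss wb→B8 [D]
  6 | R B2 → L2 hit [D]
  7 | R B2 → L2 hit [D]
  8 | W B2 → L2 hit [D]
  9 | R B2 → L2 hit [D]
  10 | R B8 → L2 miss wb→B2 [-]
  11 | W B0 → L0 miss wb→B3 [D]
  12 | R B1 → L1 miss [-]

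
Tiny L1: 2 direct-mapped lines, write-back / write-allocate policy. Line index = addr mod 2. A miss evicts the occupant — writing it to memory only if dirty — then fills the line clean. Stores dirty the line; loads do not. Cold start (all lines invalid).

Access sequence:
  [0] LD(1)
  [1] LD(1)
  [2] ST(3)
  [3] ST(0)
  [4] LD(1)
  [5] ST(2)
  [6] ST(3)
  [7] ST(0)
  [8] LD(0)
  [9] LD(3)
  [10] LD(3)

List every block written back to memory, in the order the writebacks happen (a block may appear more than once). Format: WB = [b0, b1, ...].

0: R B1 -> L1 miss  d=-]
1: R B1 -> L1 hit  d=-]
2: W B3 -> L1 miss  d=D]
3: W B0 -> L0 miss  d=D]
4: R B1 -> L1 miss wb->B3  d=-]
5: W B2 -> L0 miss wb->B0  d=D]
6: W B3 -> L1 miss  d=D]
7: W B0 -> L0 miss wb->B2  d=D]
8: R B0 -> L0 hit  d=D]
9: R B3 -> L1 hit  d=D]
10: R B3 -> L1 hit  d=D]

WB = [3, 0, 2]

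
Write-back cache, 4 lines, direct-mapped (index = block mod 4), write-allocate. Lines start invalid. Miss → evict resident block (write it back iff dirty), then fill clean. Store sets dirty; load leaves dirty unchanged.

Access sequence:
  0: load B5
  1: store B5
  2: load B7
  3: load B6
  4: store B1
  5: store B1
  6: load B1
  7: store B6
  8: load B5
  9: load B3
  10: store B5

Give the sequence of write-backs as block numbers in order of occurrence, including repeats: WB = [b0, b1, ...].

WB = [5, 1]

  0 | R B5 → L1 miss [-]
  1 | W B5 → L1 hit [D]
  2 | R B7 → L3 miss [-]
  3 | R B6 → L2 miss [-]
  4 | W B1 → L1 miss wb→B5 [D]
  5 | W B1 → L1 hit [D]
  6 | R B1 → L1 hit [D]
  7 | W B6 → L2 hit [D]
  8 | R B5 → L1 miss wb→B1 [-]
  9 | R B3 → L3 miss [-]
  10 | W B5 → L1 hit [D]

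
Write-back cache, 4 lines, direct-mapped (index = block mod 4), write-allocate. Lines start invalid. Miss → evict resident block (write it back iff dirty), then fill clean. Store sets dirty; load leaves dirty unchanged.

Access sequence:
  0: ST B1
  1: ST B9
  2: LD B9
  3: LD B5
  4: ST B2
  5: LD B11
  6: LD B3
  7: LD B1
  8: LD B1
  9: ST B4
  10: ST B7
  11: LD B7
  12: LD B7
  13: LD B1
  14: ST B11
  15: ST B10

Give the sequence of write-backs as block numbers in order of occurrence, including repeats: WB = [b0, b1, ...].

0: W B1 -> L1 miss  d=D]
1: W B9 -> L1 miss wb->B1  d=D]
2: R B9 -> L1 hit  d=D]
3: R B5 -> L1 miss wb->B9  d=-]
4: W B2 -> L2 miss  d=D]
5: R B11 -> L3 miss  d=-]
6: R B3 -> L3 miss  d=-]
7: R B1 -> L1 miss  d=-]
8: R B1 -> L1 hit  d=-]
9: W B4 -> L0 miss  d=D]
10: W B7 -> L3 miss  d=D]
11: R B7 -> L3 hit  d=D]
12: R B7 -> L3 hit  d=D]
13: R B1 -> L1 hit  d=-]
14: W B11 -> L3 miss wb->B7  d=D]
15: W B10 -> L2 miss wb->B2  d=D]

WB = [1, 9, 7, 2]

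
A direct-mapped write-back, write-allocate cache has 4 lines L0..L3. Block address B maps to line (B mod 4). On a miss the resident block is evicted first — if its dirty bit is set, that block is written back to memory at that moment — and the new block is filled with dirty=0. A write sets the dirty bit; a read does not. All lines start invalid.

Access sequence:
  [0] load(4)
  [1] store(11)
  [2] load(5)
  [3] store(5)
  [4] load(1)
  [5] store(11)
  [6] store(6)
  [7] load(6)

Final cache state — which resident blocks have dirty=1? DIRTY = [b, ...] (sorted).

DIRTY = [6, 11]

0: R B4 → L0 miss [-]
1: W B11 → L3 miss [D]
2: R B5 → L1 miss [-]
3: W B5 → L1 hit [D]
4: R B1 → L1 miss wb→B5 [-]
5: W B11 → L3 hit [D]
6: W B6 → L2 miss [D]
7: R B6 → L2 hit [D]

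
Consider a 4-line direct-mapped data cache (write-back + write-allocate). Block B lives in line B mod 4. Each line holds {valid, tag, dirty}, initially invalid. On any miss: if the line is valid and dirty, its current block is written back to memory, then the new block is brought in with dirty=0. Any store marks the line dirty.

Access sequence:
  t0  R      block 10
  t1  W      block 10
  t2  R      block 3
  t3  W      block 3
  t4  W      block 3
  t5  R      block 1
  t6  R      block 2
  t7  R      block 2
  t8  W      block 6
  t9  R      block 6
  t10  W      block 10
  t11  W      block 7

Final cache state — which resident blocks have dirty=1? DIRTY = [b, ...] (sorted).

0: R B10 -> L2 miss  d=-]
1: W B10 -> L2 hit  d=D]
2: R B3 -> L3 miss  d=-]
3: W B3 -> L3 hit  d=D]
4: W B3 -> L3 hit  d=D]
5: R B1 -> L1 miss  d=-]
6: R B2 -> L2 miss wb->B10  d=-]
7: R B2 -> L2 hit  d=-]
8: W B6 -> L2 miss  d=D]
9: R B6 -> L2 hit  d=D]
10: W B10 -> L2 miss wb->B6  d=D]
11: W B7 -> L3 miss wb->B3  d=D]

DIRTY = [7, 10]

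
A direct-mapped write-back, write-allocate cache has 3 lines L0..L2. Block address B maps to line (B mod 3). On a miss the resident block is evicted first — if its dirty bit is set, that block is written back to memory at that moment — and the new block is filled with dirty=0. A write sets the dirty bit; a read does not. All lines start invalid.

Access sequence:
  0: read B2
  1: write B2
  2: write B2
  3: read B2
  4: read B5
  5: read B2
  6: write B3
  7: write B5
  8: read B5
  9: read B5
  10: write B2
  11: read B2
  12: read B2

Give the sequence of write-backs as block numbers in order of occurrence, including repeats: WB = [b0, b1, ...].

0: R B2 -> L2 miss  d=-]
1: W B2 -> L2 hit  d=D]
2: W B2 -> L2 hit  d=D]
3: R B2 -> L2 hit  d=D]
4: R B5 -> L2 miss wb->B2  d=-]
5: R B2 -> L2 miss  d=-]
6: W B3 -> L0 miss  d=D]
7: W B5 -> L2 miss  d=D]
8: R B5 -> L2 hit  d=D]
9: R B5 -> L2 hit  d=D]
10: W B2 -> L2 miss wb->B5  d=D]
11: R B2 -> L2 hit  d=D]
12: R B2 -> L2 hit  d=D]

WB = [2, 5]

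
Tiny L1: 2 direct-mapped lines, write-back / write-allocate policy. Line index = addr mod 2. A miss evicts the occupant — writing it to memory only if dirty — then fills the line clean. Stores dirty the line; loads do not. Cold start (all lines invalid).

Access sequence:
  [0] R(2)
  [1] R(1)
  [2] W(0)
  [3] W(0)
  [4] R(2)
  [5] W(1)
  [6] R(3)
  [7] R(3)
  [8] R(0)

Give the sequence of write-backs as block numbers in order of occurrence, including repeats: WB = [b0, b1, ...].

0: R B2 → L0 miss [-]
1: R B1 → L1 miss [-]
2: W B0 → L0 miss [D]
3: W B0 → L0 hit [D]
4: R B2 → L0 miss wb→B0 [-]
5: W B1 → L1 hit [D]
6: R B3 → L1 miss wb→B1 [-]
7: R B3 → L1 hit [-]
8: R B0 → L0 miss [-]

WB = [0, 1]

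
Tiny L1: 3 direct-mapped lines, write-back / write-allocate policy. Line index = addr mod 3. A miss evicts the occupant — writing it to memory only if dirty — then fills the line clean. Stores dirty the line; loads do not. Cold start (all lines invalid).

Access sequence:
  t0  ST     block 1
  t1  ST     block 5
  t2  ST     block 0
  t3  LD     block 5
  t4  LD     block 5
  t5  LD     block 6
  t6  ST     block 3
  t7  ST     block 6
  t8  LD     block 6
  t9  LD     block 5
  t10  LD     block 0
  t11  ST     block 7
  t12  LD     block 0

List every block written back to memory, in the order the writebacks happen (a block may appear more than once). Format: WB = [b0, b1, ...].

WB = [0, 3, 6, 1]

  0 | W B1 → L1 miss [D]
  1 | W B5 → L2 miss [D]
  2 | W B0 → L0 miss [D]
  3 | R B5 → L2 hit [D]
  4 | R B5 → L2 hit [D]
  5 | R B6 → L0 miss wb→B0 [-]
  6 | W B3 → L0 miss [D]
  7 | W B6 → L0 miss wb→B3 [D]
  8 | R B6 → L0 hit [D]
  9 | R B5 → L2 hit [D]
  10 | R B0 → L0 miss wb→B6 [-]
  11 | W B7 → L1 miss wb→B1 [D]
  12 | R B0 → L0 hit [-]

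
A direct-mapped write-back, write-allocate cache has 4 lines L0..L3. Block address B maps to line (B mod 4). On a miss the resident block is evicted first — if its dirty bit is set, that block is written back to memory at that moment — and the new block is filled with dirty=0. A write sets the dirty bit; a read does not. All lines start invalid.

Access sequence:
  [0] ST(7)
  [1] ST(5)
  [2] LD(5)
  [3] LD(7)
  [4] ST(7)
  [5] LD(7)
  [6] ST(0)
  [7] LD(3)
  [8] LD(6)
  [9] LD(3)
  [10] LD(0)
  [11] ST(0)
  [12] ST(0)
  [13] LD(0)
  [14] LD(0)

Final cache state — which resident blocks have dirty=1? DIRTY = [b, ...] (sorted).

DIRTY = [0, 5]

0: W B7 -> L3 miss  d=D]
1: W B5 -> L1 miss  d=D]
2: R B5 -> L1 hit  d=D]
3: R B7 -> L3 hit  d=D]
4: W B7 -> L3 hit  d=D]
5: R B7 -> L3 hit  d=D]
6: W B0 -> L0 miss  d=D]
7: R B3 -> L3 miss wb->B7  d=-]
8: R B6 -> L2 miss  d=-]
9: R B3 -> L3 hit  d=-]
10: R B0 -> L0 hit  d=D]
11: W B0 -> L0 hit  d=D]
12: W B0 -> L0 hit  d=D]
13: R B0 -> L0 hit  d=D]
14: R B0 -> L0 hit  d=D]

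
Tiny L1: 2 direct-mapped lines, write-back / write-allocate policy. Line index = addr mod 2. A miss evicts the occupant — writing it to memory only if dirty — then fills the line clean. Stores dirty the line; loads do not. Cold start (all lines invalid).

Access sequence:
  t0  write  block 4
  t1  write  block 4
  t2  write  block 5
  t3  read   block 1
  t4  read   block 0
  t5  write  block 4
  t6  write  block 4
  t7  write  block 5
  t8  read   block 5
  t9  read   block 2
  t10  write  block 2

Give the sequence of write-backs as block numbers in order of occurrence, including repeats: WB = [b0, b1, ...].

WB = [5, 4, 4]

  0 | W B4 → L0 miss [D]
  1 | W B4 → L0 hit [D]
  2 | W B5 → L1 miss [D]
  3 | R B1 → L1 miss wb→B5 [-]
  4 | R B0 → L0 miss wb→B4 [-]
  5 | W B4 → L0 miss [D]
  6 | W B4 → L0 hit [D]
  7 | W B5 → L1 miss [D]
  8 | R B5 → L1 hit [D]
  9 | R B2 → L0 miss wb→B4 [-]
  10 | W B2 → L0 hit [D]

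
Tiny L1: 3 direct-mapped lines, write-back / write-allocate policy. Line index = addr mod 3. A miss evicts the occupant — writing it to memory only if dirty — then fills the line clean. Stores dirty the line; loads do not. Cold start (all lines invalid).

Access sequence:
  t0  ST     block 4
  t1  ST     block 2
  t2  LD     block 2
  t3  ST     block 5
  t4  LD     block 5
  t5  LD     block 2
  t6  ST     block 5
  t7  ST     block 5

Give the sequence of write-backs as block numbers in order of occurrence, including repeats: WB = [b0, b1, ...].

WB = [2, 5]

  0 | W B4 → L1 miss [D]
  1 | W B2 → L2 miss [D]
  2 | R B2 → L2 hit [D]
  3 | W B5 → L2 miss wb→B2 [D]
  4 | R B5 → L2 hit [D]
  5 | R B2 → L2 miss wb→B5 [-]
  6 | W B5 → L2 miss [D]
  7 | W B5 → L2 hit [D]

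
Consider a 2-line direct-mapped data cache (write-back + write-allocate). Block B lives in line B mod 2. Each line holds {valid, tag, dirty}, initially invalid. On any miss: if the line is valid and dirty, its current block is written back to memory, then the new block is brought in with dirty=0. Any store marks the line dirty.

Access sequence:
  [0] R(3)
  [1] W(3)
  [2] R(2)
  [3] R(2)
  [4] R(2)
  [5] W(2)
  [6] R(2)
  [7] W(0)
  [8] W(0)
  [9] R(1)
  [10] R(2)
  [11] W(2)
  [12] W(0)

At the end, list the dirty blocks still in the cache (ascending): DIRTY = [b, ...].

0: R B3 → L1 miss [-]
1: W B3 → L1 hit [D]
2: R B2 → L0 miss [-]
3: R B2 → L0 hit [-]
4: R B2 → L0 hit [-]
5: W B2 → L0 hit [D]
6: R B2 → L0 hit [D]
7: W B0 → L0 miss wb→B2 [D]
8: W B0 → L0 hit [D]
9: R B1 → L1 miss wb→B3 [-]
10: R B2 → L0 miss wb→B0 [-]
11: W B2 → L0 hit [D]
12: W B0 → L0 miss wb→B2 [D]

DIRTY = [0]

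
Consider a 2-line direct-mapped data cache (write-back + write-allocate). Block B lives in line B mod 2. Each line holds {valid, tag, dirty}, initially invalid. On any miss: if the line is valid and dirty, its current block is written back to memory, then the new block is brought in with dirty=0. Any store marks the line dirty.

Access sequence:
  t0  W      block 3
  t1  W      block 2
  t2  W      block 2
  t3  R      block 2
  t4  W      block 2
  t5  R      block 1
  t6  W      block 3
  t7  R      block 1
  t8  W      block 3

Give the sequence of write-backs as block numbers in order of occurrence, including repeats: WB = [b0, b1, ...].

WB = [3, 3]

0: W B3 -> L1 miss  d=D]
1: W B2 -> L0 miss  d=D]
2: W B2 -> L0 hit  d=D]
3: R B2 -> L0 hit  d=D]
4: W B2 -> L0 hit  d=D]
5: R B1 -> L1 miss wb->B3  d=-]
6: W B3 -> L1 miss  d=D]
7: R B1 -> L1 miss wb->B3  d=-]
8: W B3 -> L1 miss  d=D]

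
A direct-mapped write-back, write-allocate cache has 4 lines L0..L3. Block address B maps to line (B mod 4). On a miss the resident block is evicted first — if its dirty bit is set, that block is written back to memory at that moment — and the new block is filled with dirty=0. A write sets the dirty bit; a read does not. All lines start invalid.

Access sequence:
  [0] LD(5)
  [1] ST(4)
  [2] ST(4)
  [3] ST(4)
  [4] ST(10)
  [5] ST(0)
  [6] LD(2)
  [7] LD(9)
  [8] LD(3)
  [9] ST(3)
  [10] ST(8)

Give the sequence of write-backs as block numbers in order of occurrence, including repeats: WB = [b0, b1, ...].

WB = [4, 10, 0]

0: R B5 -> L1 miss  d=-]
1: W B4 -> L0 miss  d=D]
2: W B4 -> L0 hit  d=D]
3: W B4 -> L0 hit  d=D]
4: W B10 -> L2 miss  d=D]
5: W B0 -> L0 miss wb->B4  d=D]
6: R B2 -> L2 miss wb->B10  d=-]
7: R B9 -> L1 miss  d=-]
8: R B3 -> L3 miss  d=-]
9: W B3 -> L3 hit  d=D]
10: W B8 -> L0 miss wb->B0  d=D]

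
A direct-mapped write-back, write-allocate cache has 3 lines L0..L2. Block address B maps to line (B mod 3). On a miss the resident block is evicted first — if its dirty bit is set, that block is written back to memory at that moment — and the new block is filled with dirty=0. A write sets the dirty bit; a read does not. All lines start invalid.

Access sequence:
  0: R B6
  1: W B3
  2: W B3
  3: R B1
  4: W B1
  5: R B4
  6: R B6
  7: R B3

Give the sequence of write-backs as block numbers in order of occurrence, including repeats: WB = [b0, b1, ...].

0: R B6 -> L0 miss  d=-]
1: W B3 -> L0 miss  d=D]
2: W B3 -> L0 hit  d=D]
3: R B1 -> L1 miss  d=-]
4: W B1 -> L1 hit  d=D]
5: R B4 -> L1 miss wb->B1  d=-]
6: R B6 -> L0 miss wb->B3  d=-]
7: R B3 -> L0 miss  d=-]

WB = [1, 3]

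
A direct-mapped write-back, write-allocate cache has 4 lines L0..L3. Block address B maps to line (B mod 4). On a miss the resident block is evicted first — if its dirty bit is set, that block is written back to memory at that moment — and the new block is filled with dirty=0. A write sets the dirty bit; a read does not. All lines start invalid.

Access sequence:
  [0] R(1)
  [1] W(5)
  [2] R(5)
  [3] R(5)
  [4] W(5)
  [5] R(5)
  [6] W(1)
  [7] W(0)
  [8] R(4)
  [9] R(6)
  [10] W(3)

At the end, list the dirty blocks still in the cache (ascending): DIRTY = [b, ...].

0: R B1 → L1 miss [-]
1: W B5 → L1 miss [D]
2: R B5 → L1 hit [D]
3: R B5 → L1 hit [D]
4: W B5 → L1 hit [D]
5: R B5 → L1 hit [D]
6: W B1 → L1 miss wb→B5 [D]
7: W B0 → L0 miss [D]
8: R B4 → L0 miss wb→B0 [-]
9: R B6 → L2 miss [-]
10: W B3 → L3 miss [D]

DIRTY = [1, 3]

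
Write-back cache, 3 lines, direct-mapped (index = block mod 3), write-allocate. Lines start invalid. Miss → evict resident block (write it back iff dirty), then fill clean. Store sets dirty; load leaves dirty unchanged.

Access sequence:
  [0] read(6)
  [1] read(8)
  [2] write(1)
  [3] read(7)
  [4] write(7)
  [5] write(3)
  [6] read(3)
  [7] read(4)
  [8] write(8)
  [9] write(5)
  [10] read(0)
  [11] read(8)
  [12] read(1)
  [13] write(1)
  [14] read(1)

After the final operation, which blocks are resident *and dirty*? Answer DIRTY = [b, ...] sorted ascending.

DIRTY = [1]

0: R B6 → L0 miss [-]
1: R B8 → L2 miss [-]
2: W B1 → L1 miss [D]
3: R B7 → L1 miss wb→B1 [-]
4: W B7 → L1 hit [D]
5: W B3 → L0 miss [D]
6: R B3 → L0 hit [D]
7: R B4 → L1 miss wb→B7 [-]
8: W B8 → L2 hit [D]
9: W B5 → L2 miss wb→B8 [D]
10: R B0 → L0 miss wb→B3 [-]
11: R B8 → L2 miss wb→B5 [-]
12: R B1 → L1 miss [-]
13: W B1 → L1 hit [D]
14: R B1 → L1 hit [D]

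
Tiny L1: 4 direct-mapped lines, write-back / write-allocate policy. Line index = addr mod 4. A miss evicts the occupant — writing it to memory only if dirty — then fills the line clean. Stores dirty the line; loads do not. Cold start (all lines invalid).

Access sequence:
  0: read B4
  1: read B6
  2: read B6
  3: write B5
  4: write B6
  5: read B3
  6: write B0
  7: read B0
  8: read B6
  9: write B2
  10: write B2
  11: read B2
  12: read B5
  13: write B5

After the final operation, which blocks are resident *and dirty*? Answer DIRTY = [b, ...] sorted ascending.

DIRTY = [0, 2, 5]

  0 | R B4 → L0 miss [-]
  1 | R B6 → L2 miss [-]
  2 | R B6 → L2 hit [-]
  3 | W B5 → L1 miss [D]
  4 | W B6 → L2 hit [D]
  5 | R B3 → L3 miss [-]
  6 | W B0 → L0 miss [D]
  7 | R B0 → L0 hit [D]
  8 | R B6 → L2 hit [D]
  9 | W B2 → L2 miss wb→B6 [D]
  10 | W B2 → L2 hit [D]
  11 | R B2 → L2 hit [D]
  12 | R B5 → L1 hit [D]
  13 | W B5 → L1 hit [D]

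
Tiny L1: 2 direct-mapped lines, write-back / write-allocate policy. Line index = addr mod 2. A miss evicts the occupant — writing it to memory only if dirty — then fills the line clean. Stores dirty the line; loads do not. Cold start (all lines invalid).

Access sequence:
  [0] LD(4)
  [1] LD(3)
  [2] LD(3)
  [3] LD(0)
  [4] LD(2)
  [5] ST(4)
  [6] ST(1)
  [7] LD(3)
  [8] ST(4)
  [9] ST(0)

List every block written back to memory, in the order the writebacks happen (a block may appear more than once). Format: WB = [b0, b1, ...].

WB = [1, 4]

0: R B4 → L0 miss [-]
1: R B3 → L1 miss [-]
2: R B3 → L1 hit [-]
3: R B0 → L0 miss [-]
4: R B2 → L0 miss [-]
5: W B4 → L0 miss [D]
6: W B1 → L1 miss [D]
7: R B3 → L1 miss wb→B1 [-]
8: W B4 → L0 hit [D]
9: W B0 → L0 miss wb→B4 [D]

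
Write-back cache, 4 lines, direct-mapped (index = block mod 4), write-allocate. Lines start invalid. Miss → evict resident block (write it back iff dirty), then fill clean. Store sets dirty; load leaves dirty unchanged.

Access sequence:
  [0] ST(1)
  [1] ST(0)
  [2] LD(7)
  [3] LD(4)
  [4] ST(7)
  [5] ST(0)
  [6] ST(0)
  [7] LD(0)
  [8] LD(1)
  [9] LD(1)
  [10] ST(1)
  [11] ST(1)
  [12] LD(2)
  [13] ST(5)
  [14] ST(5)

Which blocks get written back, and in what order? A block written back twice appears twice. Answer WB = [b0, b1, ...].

WB = [0, 1]

0: W B1 → L1 miss [D]
1: W B0 → L0 miss [D]
2: R B7 → L3 miss [-]
3: R B4 → L0 miss wb→B0 [-]
4: W B7 → L3 hit [D]
5: W B0 → L0 miss [D]
6: W B0 → L0 hit [D]
7: R B0 → L0 hit [D]
8: R B1 → L1 hit [D]
9: R B1 → L1 hit [D]
10: W B1 → L1 hit [D]
11: W B1 → L1 hit [D]
12: R B2 → L2 miss [-]
13: W B5 → L1 miss wb→B1 [D]
14: W B5 → L1 hit [D]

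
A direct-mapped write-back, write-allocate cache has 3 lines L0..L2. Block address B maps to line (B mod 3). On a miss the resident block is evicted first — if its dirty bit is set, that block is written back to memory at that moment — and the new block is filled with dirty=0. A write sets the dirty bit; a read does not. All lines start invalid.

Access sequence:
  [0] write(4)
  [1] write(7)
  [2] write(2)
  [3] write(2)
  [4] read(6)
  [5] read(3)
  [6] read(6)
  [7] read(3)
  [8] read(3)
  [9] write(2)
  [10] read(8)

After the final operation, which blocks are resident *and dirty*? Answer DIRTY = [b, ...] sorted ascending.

  0 | W B4 → L1 miss [D]
  1 | W B7 → L1 miss wb→B4 [D]
  2 | W B2 → L2 miss [D]
  3 | W B2 → L2 hit [D]
  4 | R B6 → L0 miss [-]
  5 | R B3 → L0 miss [-]
  6 | R B6 → L0 miss [-]
  7 | R B3 → L0 miss [-]
  8 | R B3 → L0 hit [-]
  9 | W B2 → L2 hit [D]
  10 | R B8 → L2 miss wb→B2 [-]

DIRTY = [7]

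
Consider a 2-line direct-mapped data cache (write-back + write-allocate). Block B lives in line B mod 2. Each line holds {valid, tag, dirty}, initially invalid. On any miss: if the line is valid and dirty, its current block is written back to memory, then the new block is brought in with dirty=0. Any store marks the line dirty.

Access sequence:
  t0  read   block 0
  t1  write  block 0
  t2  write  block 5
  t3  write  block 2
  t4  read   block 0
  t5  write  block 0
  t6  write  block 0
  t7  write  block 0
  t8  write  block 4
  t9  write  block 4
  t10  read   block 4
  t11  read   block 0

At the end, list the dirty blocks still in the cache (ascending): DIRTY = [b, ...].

DIRTY = [5]

  0 | R B0 → L0 miss [-]
  1 | W B0 → L0 hit [D]
  2 | W B5 → L1 miss [D]
  3 | W B2 → L0 miss wb→B0 [D]
  4 | R B0 → L0 miss wb→B2 [-]
  5 | W B0 → L0 hit [D]
  6 | W B0 → L0 hit [D]
  7 | W B0 → L0 hit [D]
  8 | W B4 → L0 miss wb→B0 [D]
  9 | W B4 → L0 hit [D]
  10 | R B4 → L0 hit [D]
  11 | R B0 → L0 miss wb→B4 [-]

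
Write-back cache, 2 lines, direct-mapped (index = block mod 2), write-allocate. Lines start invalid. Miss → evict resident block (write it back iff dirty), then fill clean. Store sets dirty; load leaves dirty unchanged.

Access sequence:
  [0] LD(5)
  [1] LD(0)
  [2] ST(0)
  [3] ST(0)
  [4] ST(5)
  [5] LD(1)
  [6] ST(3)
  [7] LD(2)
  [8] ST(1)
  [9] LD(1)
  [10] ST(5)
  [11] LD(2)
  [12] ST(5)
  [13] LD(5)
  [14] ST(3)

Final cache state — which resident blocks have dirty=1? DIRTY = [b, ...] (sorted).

DIRTY = [3]

0: R B5 -> L1 miss  d=-]
1: R B0 -> L0 miss  d=-]
2: W B0 -> L0 hit  d=D]
3: W B0 -> L0 hit  d=D]
4: W B5 -> L1 hit  d=D]
5: R B1 -> L1 miss wb->B5  d=-]
6: W B3 -> L1 miss  d=D]
7: R B2 -> L0 miss wb->B0  d=-]
8: W B1 -> L1 miss wb->B3  d=D]
9: R B1 -> L1 hit  d=D]
10: W B5 -> L1 miss wb->B1  d=D]
11: R B2 -> L0 hit  d=-]
12: W B5 -> L1 hit  d=D]
13: R B5 -> L1 hit  d=D]
14: W B3 -> L1 miss wb->B5  d=D]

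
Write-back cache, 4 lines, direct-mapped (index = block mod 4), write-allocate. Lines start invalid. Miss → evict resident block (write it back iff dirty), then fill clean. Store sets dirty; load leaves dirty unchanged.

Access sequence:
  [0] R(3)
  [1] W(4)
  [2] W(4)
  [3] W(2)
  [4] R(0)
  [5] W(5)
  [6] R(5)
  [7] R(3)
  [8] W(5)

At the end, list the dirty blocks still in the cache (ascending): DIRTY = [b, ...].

0: R B3 → L3 miss [-]
1: W B4 → L0 miss [D]
2: W B4 → L0 hit [D]
3: W B2 → L2 miss [D]
4: R B0 → L0 miss wb→B4 [-]
5: W B5 → L1 miss [D]
6: R B5 → L1 hit [D]
7: R B3 → L3 hit [-]
8: W B5 → L1 hit [D]

DIRTY = [2, 5]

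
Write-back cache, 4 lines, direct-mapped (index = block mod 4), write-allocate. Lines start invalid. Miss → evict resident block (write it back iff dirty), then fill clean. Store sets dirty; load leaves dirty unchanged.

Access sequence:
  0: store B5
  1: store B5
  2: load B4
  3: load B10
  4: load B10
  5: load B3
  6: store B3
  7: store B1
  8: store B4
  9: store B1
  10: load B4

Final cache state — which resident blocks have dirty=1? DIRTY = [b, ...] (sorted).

  0 | W B5 → L1 miss [D]
  1 | W B5 → L1 hit [D]
  2 | R B4 → L0 miss [-]
  3 | R B10 → L2 miss [-]
  4 | R B10 → L2 hit [-]
  5 | R B3 → L3 miss [-]
  6 | W B3 → L3 hit [D]
  7 | W B1 → L1 miss wb→B5 [D]
  8 | W B4 → L0 hit [D]
  9 | W B1 → L1 hit [D]
  10 | R B4 → L0 hit [D]

DIRTY = [1, 3, 4]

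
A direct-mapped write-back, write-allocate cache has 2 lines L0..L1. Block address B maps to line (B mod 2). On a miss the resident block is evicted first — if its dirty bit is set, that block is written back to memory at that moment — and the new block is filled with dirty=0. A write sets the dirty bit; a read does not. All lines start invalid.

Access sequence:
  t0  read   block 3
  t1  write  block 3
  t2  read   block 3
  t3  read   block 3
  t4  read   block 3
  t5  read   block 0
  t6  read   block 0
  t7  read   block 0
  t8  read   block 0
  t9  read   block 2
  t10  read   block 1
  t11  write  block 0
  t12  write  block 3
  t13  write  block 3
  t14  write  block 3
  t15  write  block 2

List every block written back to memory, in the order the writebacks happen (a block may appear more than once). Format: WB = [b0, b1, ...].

WB = [3, 0]

0: R B3 -> L1 miss  d=-]
1: W B3 -> L1 hit  d=D]
2: R B3 -> L1 hit  d=D]
3: R B3 -> L1 hit  d=D]
4: R B3 -> L1 hit  d=D]
5: R B0 -> L0 miss  d=-]
6: R B0 -> L0 hit  d=-]
7: R B0 -> L0 hit  d=-]
8: R B0 -> L0 hit  d=-]
9: R B2 -> L0 miss  d=-]
10: R B1 -> L1 miss wb->B3  d=-]
11: W B0 -> L0 miss  d=D]
12: W B3 -> L1 miss  d=D]
13: W B3 -> L1 hit  d=D]
14: W B3 -> L1 hit  d=D]
15: W B2 -> L0 miss wb->B0  d=D]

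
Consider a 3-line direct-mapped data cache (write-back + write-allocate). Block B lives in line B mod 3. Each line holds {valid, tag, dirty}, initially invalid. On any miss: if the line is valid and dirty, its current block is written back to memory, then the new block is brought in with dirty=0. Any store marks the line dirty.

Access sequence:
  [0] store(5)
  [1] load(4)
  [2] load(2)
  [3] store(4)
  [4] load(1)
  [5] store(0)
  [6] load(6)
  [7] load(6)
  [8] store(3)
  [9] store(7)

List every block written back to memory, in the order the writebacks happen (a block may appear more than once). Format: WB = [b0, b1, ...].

WB = [5, 4, 0]

0: W B5 -> L2 miss  d=D]
1: R B4 -> L1 miss  d=-]
2: R B2 -> L2 miss wb->B5  d=-]
3: W B4 -> L1 hit  d=D]
4: R B1 -> L1 miss wb->B4  d=-]
5: W B0 -> L0 miss  d=D]
6: R B6 -> L0 miss wb->B0  d=-]
7: R B6 -> L0 hit  d=-]
8: W B3 -> L0 miss  d=D]
9: W B7 -> L1 miss  d=D]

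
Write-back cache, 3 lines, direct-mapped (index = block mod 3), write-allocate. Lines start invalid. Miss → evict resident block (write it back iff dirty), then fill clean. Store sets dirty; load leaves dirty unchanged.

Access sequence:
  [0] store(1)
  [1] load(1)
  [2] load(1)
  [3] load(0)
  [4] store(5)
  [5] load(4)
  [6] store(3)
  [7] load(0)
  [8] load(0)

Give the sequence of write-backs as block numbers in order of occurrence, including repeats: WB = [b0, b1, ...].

WB = [1, 3]

0: W B1 → L1 miss [D]
1: R B1 → L1 hit [D]
2: R B1 → L1 hit [D]
3: R B0 → L0 miss [-]
4: W B5 → L2 miss [D]
5: R B4 → L1 miss wb→B1 [-]
6: W B3 → L0 miss [D]
7: R B0 → L0 miss wb→B3 [-]
8: R B0 → L0 hit [-]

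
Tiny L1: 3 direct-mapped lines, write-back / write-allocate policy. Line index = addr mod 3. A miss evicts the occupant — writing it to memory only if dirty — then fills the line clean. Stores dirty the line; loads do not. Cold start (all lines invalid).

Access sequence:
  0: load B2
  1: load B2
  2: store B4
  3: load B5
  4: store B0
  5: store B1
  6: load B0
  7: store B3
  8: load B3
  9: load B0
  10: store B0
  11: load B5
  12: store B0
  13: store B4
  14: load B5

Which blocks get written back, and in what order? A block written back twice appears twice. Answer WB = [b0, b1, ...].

WB = [4, 0, 3, 1]

0: R B2 -> L2 miss  d=-]
1: R B2 -> L2 hit  d=-]
2: W B4 -> L1 miss  d=D]
3: R B5 -> L2 miss  d=-]
4: W B0 -> L0 miss  d=D]
5: W B1 -> L1 miss wb->B4  d=D]
6: R B0 -> L0 hit  d=D]
7: W B3 -> L0 miss wb->B0  d=D]
8: R B3 -> L0 hit  d=D]
9: R B0 -> L0 miss wb->B3  d=-]
10: W B0 -> L0 hit  d=D]
11: R B5 -> L2 hit  d=-]
12: W B0 -> L0 hit  d=D]
13: W B4 -> L1 miss wb->B1  d=D]
14: R B5 -> L2 hit  d=-]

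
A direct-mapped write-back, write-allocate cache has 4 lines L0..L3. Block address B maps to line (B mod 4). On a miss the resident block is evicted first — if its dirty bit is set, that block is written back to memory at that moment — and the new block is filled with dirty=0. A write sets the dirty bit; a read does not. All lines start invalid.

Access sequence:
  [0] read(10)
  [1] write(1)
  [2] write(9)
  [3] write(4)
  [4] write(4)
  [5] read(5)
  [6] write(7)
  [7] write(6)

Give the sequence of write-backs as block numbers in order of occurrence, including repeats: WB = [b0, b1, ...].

0: R B10 -> L2 miss  d=-]
1: W B1 -> L1 miss  d=D]
2: W B9 -> L1 miss wb->B1  d=D]
3: W B4 -> L0 miss  d=D]
4: W B4 -> L0 hit  d=D]
5: R B5 -> L1 miss wb->B9  d=-]
6: W B7 -> L3 miss  d=D]
7: W B6 -> L2 miss  d=D]

WB = [1, 9]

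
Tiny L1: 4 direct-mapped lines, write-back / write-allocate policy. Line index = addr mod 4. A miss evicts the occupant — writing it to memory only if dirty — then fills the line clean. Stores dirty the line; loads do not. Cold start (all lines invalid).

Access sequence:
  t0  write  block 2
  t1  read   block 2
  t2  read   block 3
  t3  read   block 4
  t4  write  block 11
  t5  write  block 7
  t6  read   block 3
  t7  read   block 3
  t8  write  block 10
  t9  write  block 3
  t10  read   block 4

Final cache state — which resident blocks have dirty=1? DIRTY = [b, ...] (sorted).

DIRTY = [3, 10]

0: W B2 -> L2 miss  d=D]
1: R B2 -> L2 hit  d=D]
2: R B3 -> L3 miss  d=-]
3: R B4 -> L0 miss  d=-]
4: W B11 -> L3 miss  d=D]
5: W B7 -> L3 miss wb->B11  d=D]
6: R B3 -> L3 miss wb->B7  d=-]
7: R B3 -> L3 hit  d=-]
8: W B10 -> L2 miss wb->B2  d=D]
9: W B3 -> L3 hit  d=D]
10: R B4 -> L0 hit  d=-]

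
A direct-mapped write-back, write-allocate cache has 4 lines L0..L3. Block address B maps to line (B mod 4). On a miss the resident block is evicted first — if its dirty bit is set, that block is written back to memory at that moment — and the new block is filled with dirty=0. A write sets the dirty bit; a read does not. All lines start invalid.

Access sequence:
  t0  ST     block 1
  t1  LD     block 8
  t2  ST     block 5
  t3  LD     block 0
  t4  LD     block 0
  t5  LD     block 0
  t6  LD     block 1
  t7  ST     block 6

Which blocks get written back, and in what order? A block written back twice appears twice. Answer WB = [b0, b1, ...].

WB = [1, 5]

0: W B1 → L1 miss [D]
1: R B8 → L0 miss [-]
2: W B5 → L1 miss wb→B1 [D]
3: R B0 → L0 miss [-]
4: R B0 → L0 hit [-]
5: R B0 → L0 hit [-]
6: R B1 → L1 miss wb→B5 [-]
7: W B6 → L2 miss [D]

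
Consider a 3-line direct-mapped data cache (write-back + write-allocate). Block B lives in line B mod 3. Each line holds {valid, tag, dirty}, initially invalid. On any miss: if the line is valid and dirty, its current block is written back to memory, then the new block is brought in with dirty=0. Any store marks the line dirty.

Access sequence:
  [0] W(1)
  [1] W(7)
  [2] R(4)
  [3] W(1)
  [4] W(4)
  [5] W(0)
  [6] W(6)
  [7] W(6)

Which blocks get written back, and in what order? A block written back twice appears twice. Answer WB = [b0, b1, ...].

WB = [1, 7, 1, 0]

0: W B1 -> L1 miss  d=D]
1: W B7 -> L1 miss wb->B1  d=D]
2: R B4 -> L1 miss wb->B7  d=-]
3: W B1 -> L1 miss  d=D]
4: W B4 -> L1 miss wb->B1  d=D]
5: W B0 -> L0 miss  d=D]
6: W B6 -> L0 miss wb->B0  d=D]
7: W B6 -> L0 hit  d=D]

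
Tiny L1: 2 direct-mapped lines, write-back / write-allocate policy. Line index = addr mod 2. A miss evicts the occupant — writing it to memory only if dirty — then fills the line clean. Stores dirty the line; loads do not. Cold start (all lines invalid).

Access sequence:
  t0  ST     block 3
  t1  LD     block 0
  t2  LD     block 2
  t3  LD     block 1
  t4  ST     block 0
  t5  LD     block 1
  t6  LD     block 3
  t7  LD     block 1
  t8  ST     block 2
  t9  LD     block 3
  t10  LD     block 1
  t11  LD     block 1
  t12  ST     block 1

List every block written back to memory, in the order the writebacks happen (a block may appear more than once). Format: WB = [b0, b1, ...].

0: W B3 -> L1 miss  d=D]
1: R B0 -> L0 miss  d=-]
2: R B2 -> L0 miss  d=-]
3: R B1 -> L1 miss wb->B3  d=-]
4: W B0 -> L0 miss  d=D]
5: R B1 -> L1 hit  d=-]
6: R B3 -> L1 miss  d=-]
7: R B1 -> L1 miss  d=-]
8: W B2 -> L0 miss wb->B0  d=D]
9: R B3 -> L1 miss  d=-]
10: R B1 -> L1 miss  d=-]
11: R B1 -> L1 hit  d=-]
12: W B1 -> L1 hit  d=D]

WB = [3, 0]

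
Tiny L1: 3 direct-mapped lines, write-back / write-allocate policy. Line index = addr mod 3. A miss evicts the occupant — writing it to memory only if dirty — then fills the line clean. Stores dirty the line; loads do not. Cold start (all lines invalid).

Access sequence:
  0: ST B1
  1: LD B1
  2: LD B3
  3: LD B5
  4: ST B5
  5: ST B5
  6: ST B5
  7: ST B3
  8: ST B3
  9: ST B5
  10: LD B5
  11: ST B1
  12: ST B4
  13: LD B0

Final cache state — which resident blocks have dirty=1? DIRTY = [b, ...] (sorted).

0: W B1 → L1 miss [D]
1: R B1 → L1 hit [D]
2: R B3 → L0 miss [-]
3: R B5 → L2 miss [-]
4: W B5 → L2 hit [D]
5: W B5 → L2 hit [D]
6: W B5 → L2 hit [D]
7: W B3 → L0 hit [D]
8: W B3 → L0 hit [D]
9: W B5 → L2 hit [D]
10: R B5 → L2 hit [D]
11: W B1 → L1 hit [D]
12: W B4 → L1 miss wb→B1 [D]
13: R B0 → L0 miss wb→B3 [-]

DIRTY = [4, 5]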